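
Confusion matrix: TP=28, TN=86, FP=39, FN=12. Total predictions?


Total = TP + TN + FP + FN
= 28 + 86 + 39 + 12
= 165
(Predicted positive: 67, predicted negative: 98)

165


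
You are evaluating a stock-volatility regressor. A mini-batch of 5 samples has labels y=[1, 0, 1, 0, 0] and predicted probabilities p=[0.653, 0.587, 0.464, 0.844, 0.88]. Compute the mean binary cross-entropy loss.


L[0] = -ln(0.653) = 0.4262
L[1] = -ln(1-0.587) = -ln(0.413) = 0.8843
L[2] = -ln(0.464) = 0.7679
L[3] = -ln(1-0.844) = -ln(0.156) = 1.8579
L[4] = -ln(1-0.88) = -ln(0.12) = 2.1203
mean = (0.4262 + 0.8843 + 0.7679 + 1.8579 + 2.1203)/5 = 1.2113

1.2113


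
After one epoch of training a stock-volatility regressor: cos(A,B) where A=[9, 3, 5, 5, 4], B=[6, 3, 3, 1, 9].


A·B = 9·6 + 3·3 + 5·3 + 5·1 + 4·9 = 119
‖A‖ = √156 = 12.49, ‖B‖ = √136 = 11.6619
cos = 119/(√156·√136) = 119/√21216 = 0.817

0.817


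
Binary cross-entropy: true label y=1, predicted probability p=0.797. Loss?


BCE = -[y·ln(p) + (1-y)·ln(1-p)]
= -1·ln(0.797) - 0
= -ln(0.797) = 0.2269

0.2269


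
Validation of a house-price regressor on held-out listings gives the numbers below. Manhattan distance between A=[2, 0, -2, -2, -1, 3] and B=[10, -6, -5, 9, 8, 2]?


d = |2-10| + |0+ 6| + |-2+ 5| + |-2-9| + |-1-8| + |3-2|
  = 8 + 6 + 3 + 11 + 9 + 1
  = 38

38


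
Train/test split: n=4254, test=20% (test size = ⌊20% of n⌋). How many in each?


Test = ⌊4254·20/100⌋ = 850
Train = 4254 - 850 = 3404

Train: 3404, Test: 850


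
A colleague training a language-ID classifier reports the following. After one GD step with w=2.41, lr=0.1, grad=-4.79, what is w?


w_new = w - α·∇
= 2.41 - 0.1·-4.79
= 2.41 + 0.479
= 2.889

2.889


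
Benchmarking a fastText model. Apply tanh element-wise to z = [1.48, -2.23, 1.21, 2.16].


tanh(1.48) = 0.9015
tanh(-2.23) = -0.9771
tanh(1.21) = 0.8367
tanh(2.16) = 0.9737
result = [0.9015, -0.9771, 0.8367, 0.9737]

[0.9015, -0.9771, 0.8367, 0.9737]


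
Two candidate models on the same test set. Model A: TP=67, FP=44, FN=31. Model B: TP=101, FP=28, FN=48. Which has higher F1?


Model A: P=67/111=0.6036, R=67/98=0.6837, F1=2PR/(P+R)=2TP/(2TP+FP+FN)=134/209=0.6411
Model B: P=101/129=0.7829, R=101/149=0.6779, F1=2PR/(P+R)=2TP/(2TP+FP+FN)=202/278=0.7266
0.6411 < 0.7266 → Model B

Model B


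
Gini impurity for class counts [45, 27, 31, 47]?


Probabilities: [45/150, 27/150, 31/150, 47/150] ≈ [0.3, 0.18, 0.2067, 0.3133]
Σpᵢ² = (2025 + 729 + 961 + 2209)/150² = 5924/22500
Gini = 1 - Σpᵢ² = 1 - 5924/22500 = 0.7367

0.7367


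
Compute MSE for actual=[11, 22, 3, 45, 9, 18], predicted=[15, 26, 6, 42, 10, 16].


Squared errors: (11-15)²=16, (22-26)²=16, (3-6)²=9, (45-42)²=9, (9-10)²=1, (18-16)²=4
Sum = 55
MSE = 55/6 = 55/6

55/6


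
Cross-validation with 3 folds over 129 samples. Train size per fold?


Fold size = 129/3 = 43
Training per fold = 129 - 43 = 86

86


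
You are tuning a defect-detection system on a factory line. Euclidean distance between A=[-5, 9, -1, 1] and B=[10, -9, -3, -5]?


d = √((-5-10)² + (9+ 9)² + (-1+ 3)² + (1+ 5)²)
  = √(225 + 324 + 4 + 36)
  = √589 = 24.2693

24.2693


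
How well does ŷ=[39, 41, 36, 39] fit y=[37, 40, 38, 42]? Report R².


ȳ = 39.25
SS_res = Σ(y-ŷ)² = 18
SS_tot = Σ(y-ȳ)² = 14.75
R² = 1 - SS_res/SS_tot = 1 - 1.2203 = -0.2203

-0.2203


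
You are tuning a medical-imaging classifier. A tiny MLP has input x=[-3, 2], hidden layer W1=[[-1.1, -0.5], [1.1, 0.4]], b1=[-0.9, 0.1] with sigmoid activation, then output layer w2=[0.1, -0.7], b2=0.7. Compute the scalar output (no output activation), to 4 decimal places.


z1[0] = (-1.1)·(-3) + (-0.5)·(2) - 0.9 = 1.4
z1[1] = (1.1)·(-3) + (0.4)·(2) + 0.1 = -2.4
h = sigmoid(z1) = [0.8022, 0.0832]
output = (0.1)·(0.8022) + (-0.7)·(0.0832) + 0.7 = 0.722

0.722


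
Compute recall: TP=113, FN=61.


Recall = TP/(TP+FN)
= 113/(113+61)
= 113/174 = 64.94%

64.94%


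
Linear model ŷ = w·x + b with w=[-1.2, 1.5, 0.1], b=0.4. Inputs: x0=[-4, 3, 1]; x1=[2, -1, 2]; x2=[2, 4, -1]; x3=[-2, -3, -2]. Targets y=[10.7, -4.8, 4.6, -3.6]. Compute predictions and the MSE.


ŷ0 = (-1.2)·(-4) + (1.5)·(3) + (0.1)·(1) + 0.4 = 9.8
ŷ1 = (-1.2)·(2) + (1.5)·(-1) + (0.1)·(2) + 0.4 = -3.3
ŷ2 = (-1.2)·(2) + (1.5)·(4) + (0.1)·(-1) + 0.4 = 3.9
ŷ3 = (-1.2)·(-2) + (1.5)·(-3) + (0.1)·(-2) + 0.4 = -1.9
errors² = [0.81, 2.25, 0.49, 2.89]
MSE = 6.4400/4 = 1.61

1.61


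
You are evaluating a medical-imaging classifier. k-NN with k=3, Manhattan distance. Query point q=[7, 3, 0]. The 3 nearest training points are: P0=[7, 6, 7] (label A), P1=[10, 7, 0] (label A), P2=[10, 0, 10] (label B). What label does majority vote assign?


d(q,P0) = 10  (label A)
d(q,P1) = 7  (label A)
d(q,P2) = 16  (label B)
Votes: A=2, B=1
Majority → A

A


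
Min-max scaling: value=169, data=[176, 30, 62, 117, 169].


min=30, max=176
(169-30)/(176-30) = 139/146 = 0.9521

0.9521


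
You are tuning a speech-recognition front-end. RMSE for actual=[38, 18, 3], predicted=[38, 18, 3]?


MSE = 0/3 = 0
RMSE = √(0/3) = 0.0

0.0


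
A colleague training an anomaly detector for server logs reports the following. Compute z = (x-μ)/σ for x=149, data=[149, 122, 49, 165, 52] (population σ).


μ = 107.4, σ = 48.4586
z = (149 - 107.4)/48.4586 = 0.8585

0.8585


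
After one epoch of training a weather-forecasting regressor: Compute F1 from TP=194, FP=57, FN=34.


Precision = 194/251 = 0.7729
Recall = 194/228 = 0.8509
F1 = 2·P·R/(P+R) = 2·TP/(2·TP+FP+FN) = 388/(388+57+34) = 388/479 = 0.81

0.81


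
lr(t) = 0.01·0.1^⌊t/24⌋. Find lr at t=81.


n_drops = ⌊81/24⌋ = 3
lr = 0.01·0.1^3 = 0.01·0.001 = 0.00001

0.00001


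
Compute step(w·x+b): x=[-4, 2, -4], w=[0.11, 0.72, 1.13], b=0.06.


z = (-4)·(0.11) + (2)·(0.72) + (-4)·(1.13) + 0.06
  = -3.46
step(z) = 0 (z<0)

0


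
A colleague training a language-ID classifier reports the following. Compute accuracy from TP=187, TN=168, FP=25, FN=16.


Accuracy = (TP+TN)/(TP+TN+FP+FN)
= (187+168)/(396)
= 355/396 = 89.65%

89.65%


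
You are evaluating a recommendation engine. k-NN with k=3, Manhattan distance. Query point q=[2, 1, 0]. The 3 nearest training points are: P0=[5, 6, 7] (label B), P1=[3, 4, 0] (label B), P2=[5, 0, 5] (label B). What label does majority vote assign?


d(q,P0) = 15  (label B)
d(q,P1) = 4  (label B)
d(q,P2) = 9  (label B)
Votes: A=0, B=3
Majority → B

B


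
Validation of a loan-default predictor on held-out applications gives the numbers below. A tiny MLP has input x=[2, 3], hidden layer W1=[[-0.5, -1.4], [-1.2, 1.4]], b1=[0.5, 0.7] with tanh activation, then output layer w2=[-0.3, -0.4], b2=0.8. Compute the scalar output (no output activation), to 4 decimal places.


z1[0] = (-0.5)·(2) + (-1.4)·(3) + 0.5 = -4.7
z1[1] = (-1.2)·(2) + (1.4)·(3) + 0.7 = 2.5
h = tanh(z1) = [-0.9998, 0.9866]
output = (-0.3)·(-0.9998) + (-0.4)·(0.9866) + 0.8 = 0.7053

0.7053


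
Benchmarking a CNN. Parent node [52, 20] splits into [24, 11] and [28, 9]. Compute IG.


Parent = [52, 20], H_parent = 0.8524
H_left = 0.8981 (n=35), H_right = 0.8004 (n=37)
H_children = (35/72)·0.8981 + (37/72)·0.8004 = 0.8479
IG = 0.8524 - 0.8479 = 0.0045

0.0045


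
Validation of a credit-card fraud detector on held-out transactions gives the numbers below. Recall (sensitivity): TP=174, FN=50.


Recall = TP/(TP+FN)
= 174/(174+50)
= 174/224 = 77.68%

77.68%


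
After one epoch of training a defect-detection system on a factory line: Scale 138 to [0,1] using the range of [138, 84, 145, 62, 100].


min=62, max=145
(138-62)/(145-62) = 76/83 = 0.9157

0.9157


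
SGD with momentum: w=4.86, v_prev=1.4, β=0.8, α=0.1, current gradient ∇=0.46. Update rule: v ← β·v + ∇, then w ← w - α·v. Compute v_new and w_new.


v_new = 0.8·1.4 + 0.46 = 1.12 + 0.46 = 1.58
w_new = 4.86 - 0.1·1.58 = 4.86 - 0.158 = 4.702

v_new=1.58, w_new=4.702


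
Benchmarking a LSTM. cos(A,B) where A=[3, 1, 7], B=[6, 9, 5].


A·B = 3·6 + 1·9 + 7·5 = 62
‖A‖ = √59 = 7.6811, ‖B‖ = √142 = 11.9164
cos = 62/(√59·√142) = 62/√8378 = 0.6774

0.6774


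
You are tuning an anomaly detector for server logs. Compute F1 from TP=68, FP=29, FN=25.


Precision = 68/97 = 0.701
Recall = 68/93 = 0.7312
F1 = 2·P·R/(P+R) = 2·TP/(2·TP+FP+FN) = 136/(136+29+25) = 136/190 = 0.7158

0.7158


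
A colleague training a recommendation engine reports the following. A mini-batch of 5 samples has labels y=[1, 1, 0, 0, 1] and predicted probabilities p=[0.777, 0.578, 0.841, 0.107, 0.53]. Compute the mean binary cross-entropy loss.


L[0] = -ln(0.777) = 0.2523
L[1] = -ln(0.578) = 0.5482
L[2] = -ln(1-0.841) = -ln(0.159) = 1.8389
L[3] = -ln(1-0.107) = -ln(0.893) = 0.1132
L[4] = -ln(0.53) = 0.6349
mean = (0.2523 + 0.5482 + 1.8389 + 0.1132 + 0.6349)/5 = 0.6775

0.6775


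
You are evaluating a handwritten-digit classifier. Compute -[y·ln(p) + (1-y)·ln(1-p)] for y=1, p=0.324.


BCE = -[y·ln(p) + (1-y)·ln(1-p)]
= -1·ln(0.324) - 0
= -ln(0.324) = 1.127

1.127


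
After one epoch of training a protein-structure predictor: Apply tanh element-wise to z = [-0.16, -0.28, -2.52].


tanh(-0.16) = -0.1586
tanh(-0.28) = -0.2729
tanh(-2.52) = -0.9871
result = [-0.1586, -0.2729, -0.9871]

[-0.1586, -0.2729, -0.9871]


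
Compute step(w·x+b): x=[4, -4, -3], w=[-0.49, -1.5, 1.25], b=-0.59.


z = (4)·(-0.49) + (-4)·(-1.5) + (-3)·(1.25) - 0.59
  = -0.3
step(z) = 0 (z<0)

0


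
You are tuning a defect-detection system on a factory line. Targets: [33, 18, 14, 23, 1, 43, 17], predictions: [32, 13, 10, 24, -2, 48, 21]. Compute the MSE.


Squared errors: (33-32)²=1, (18-13)²=25, (14-10)²=16, (23-24)²=1, (1+ 2)²=9, (43-48)²=25, (17-21)²=16
Sum = 93
MSE = 93/7 = 93/7

93/7


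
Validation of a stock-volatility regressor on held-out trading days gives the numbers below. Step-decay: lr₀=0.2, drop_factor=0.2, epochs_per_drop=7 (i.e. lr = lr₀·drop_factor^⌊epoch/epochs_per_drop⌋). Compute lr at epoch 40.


n_drops = ⌊40/7⌋ = 5
lr = 0.2·0.2^5 = 0.2·0.00032 = 0.000064

0.000064


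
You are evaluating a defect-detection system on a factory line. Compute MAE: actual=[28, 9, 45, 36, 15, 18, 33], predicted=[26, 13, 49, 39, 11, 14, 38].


Absolute errors: |28-26|=2, |9-13|=4, |45-49|=4, |36-39|=3, |15-11|=4, |18-14|=4, |33-38|=5
Sum = 26
MAE = 26/7 = 26/7

26/7


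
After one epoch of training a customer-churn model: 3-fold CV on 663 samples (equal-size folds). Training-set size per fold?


Fold size = 663/3 = 221
Training per fold = 663 - 221 = 442

442


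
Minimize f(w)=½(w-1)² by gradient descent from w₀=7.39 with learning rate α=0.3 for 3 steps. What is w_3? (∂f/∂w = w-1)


step 1: grad = 7.39-1 = 6.39; w = 7.39 - 0.3·(6.39) = 5.473
step 2: grad = 5.473-1 = 4.473; w = 5.473 - 0.3·(4.473) = 4.1311
step 3: grad = 4.1311-1 = 3.1311; w = 4.1311 - 0.3·(3.1311) = 3.19177

3.19177


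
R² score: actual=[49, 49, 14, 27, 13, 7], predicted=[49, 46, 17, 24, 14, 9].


ȳ = 26.5
SS_res = Σ(y-ŷ)² = 32
SS_tot = Σ(y-ȳ)² = 1731.5
R² = 1 - SS_res/SS_tot = 1 - 0.0185 = 0.9815

0.9815


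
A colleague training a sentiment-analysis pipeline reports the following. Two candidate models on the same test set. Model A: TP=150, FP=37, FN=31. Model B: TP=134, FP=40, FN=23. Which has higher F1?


Model A: P=150/187=0.8021, R=150/181=0.8287, F1=2PR/(P+R)=2TP/(2TP+FP+FN)=300/368=0.8152
Model B: P=134/174=0.7701, R=134/157=0.8535, F1=2PR/(P+R)=2TP/(2TP+FP+FN)=268/331=0.8097
0.8152 > 0.8097 → Model A

Model A


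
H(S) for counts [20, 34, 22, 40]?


Probabilities: [20/116, 34/116, 22/116, 40/116] ≈ [0.1724, 0.2931, 0.1897, 0.3448]
H = -((20/116)·log₂(20/116) + (34/116)·log₂(34/116) + (22/116)·log₂(22/116) + (40/116)·log₂(40/116))
  = 1.9408 bits

1.9408 bits


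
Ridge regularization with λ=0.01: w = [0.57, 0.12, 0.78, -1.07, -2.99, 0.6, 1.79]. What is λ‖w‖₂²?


‖w‖₂² = (0.57)² + (0.12)² + (0.78)² + (-1.07)² + (-2.99)² + (0.6)² + (1.79)²
     = 0.3249 + 0.0144 + 0.6084 + 1.1449 + 8.9401 + 0.36 + 3.2041
     = 14.5968
λ·‖w‖₂² = 0.01·14.5968 = 0.145968

0.145968


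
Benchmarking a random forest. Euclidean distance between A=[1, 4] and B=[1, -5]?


d = √((1-1)² + (4+ 5)²)
  = √(0 + 81)
  = √81 = 9.0

9.0


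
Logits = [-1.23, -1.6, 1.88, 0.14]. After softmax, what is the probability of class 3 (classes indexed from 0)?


Exponentials: e^-1.23=0.2923, e^-1.6=0.2019, e^1.88=6.5535, e^0.14=1.1503
Sum = 8.198
Softmax = [0.0357, 0.0246, 0.7994, 0.1403]
p[3] = 1.1503/8.198 = 0.1403

0.1403


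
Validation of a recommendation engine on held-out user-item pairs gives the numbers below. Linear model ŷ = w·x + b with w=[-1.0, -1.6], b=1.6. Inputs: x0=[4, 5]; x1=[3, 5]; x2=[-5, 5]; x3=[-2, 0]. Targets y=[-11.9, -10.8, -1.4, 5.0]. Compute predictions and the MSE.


ŷ0 = (-1.0)·(4) + (-1.6)·(5) + 1.6 = -10.4
ŷ1 = (-1.0)·(3) + (-1.6)·(5) + 1.6 = -9.4
ŷ2 = (-1.0)·(-5) + (-1.6)·(5) + 1.6 = -1.4
ŷ3 = (-1.0)·(-2) + (-1.6)·(0) + 1.6 = 3.6
errors² = [2.25, 1.96, 0.0, 1.96]
MSE = 6.1700/4 = 1.5425

1.5425


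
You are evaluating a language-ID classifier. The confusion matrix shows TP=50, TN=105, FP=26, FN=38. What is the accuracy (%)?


Accuracy = (TP+TN)/(TP+TN+FP+FN)
= (50+105)/(219)
= 155/219 = 70.78%

70.78%


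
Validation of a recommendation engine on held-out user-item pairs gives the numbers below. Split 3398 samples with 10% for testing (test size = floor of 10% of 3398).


Test = ⌊3398·10/100⌋ = 339
Train = 3398 - 339 = 3059

Train: 3059, Test: 339


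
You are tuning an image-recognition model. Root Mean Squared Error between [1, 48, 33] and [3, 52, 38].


MSE = 45/3 = 15
RMSE = √(45/3) = 3.873

3.873


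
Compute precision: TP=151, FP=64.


Precision = TP/(TP+FP)
= 151/(151+64)
= 151/215 = 70.23%

70.23%


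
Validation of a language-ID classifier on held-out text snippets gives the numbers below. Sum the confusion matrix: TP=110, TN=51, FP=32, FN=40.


Total = TP + TN + FP + FN
= 110 + 51 + 32 + 40
= 233
(Predicted positive: 142, predicted negative: 91)

233


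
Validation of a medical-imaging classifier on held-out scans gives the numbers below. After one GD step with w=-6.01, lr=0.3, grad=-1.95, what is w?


w_new = w - α·∇
= -6.01 - 0.3·-1.95
= -6.01 + 0.585
= -5.425

-5.425


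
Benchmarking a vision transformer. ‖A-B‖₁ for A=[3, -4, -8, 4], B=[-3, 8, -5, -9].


d = |3+ 3| + |-4-8| + |-8+ 5| + |4+ 9|
  = 6 + 12 + 3 + 13
  = 34

34


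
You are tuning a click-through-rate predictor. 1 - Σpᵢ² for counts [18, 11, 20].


Probabilities: [18/49, 11/49, 20/49] ≈ [0.3673, 0.2245, 0.4082]
Σpᵢ² = (324 + 121 + 400)/49² = 845/2401
Gini = 1 - Σpᵢ² = 1 - 845/2401 = 0.6481

0.6481


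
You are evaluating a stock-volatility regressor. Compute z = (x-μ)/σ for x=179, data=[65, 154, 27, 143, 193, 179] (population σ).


μ = 126.8333, σ = 60.3998
z = (179 - 126.8333)/60.3998 = 0.8637

0.8637


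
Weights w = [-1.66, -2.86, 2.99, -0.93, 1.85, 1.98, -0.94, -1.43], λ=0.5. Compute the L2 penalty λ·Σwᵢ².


‖w‖₂² = (-1.66)² + (-2.86)² + (2.99)² + (-0.93)² + (1.85)² + (1.98)² + (-0.94)² + (-1.43)²
     = 2.7556 + 8.1796 + 8.9401 + 0.8649 + 3.4225 + 3.9204 + 0.8836 + 2.0449
     = 31.0116
λ·‖w‖₂² = 0.5·31.0116 = 15.5058

15.5058


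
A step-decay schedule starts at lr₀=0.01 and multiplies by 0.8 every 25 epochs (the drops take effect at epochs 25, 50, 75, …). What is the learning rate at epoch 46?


n_drops = ⌊46/25⌋ = 1
lr = 0.01·0.8^1 = 0.01·0.8 = 0.008

0.008


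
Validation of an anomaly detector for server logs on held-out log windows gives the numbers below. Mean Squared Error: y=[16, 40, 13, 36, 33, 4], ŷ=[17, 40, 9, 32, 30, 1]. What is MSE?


Squared errors: (16-17)²=1, (40-40)²=0, (13-9)²=16, (36-32)²=16, (33-30)²=9, (4-1)²=9
Sum = 51
MSE = 51/6 = 17/2

17/2


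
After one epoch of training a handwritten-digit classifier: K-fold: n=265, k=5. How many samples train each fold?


Fold size = 265/5 = 53
Training per fold = 265 - 53 = 212

212


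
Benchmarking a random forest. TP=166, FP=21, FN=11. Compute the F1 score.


Precision = 166/187 = 0.8877
Recall = 166/177 = 0.9379
F1 = 2·P·R/(P+R) = 2·TP/(2·TP+FP+FN) = 332/(332+21+11) = 332/364 = 0.9121

0.9121


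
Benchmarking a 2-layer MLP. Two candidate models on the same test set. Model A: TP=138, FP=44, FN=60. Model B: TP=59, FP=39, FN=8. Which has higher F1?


Model A: P=138/182=0.7582, R=138/198=0.697, F1=2PR/(P+R)=2TP/(2TP+FP+FN)=276/380=0.7263
Model B: P=59/98=0.602, R=59/67=0.8806, F1=2PR/(P+R)=2TP/(2TP+FP+FN)=118/165=0.7152
0.7263 > 0.7152 → Model A

Model A


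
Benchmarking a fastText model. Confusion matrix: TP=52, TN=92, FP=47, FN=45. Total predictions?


Total = TP + TN + FP + FN
= 52 + 92 + 47 + 45
= 236
(Predicted positive: 99, predicted negative: 137)

236


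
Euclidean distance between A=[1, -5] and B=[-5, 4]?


d = √((1+ 5)² + (-5-4)²)
  = √(36 + 81)
  = √117 = 10.8167

10.8167


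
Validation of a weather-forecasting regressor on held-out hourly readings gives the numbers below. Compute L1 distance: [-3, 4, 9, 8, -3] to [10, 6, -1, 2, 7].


d = |-3-10| + |4-6| + |9+ 1| + |8-2| + |-3-7|
  = 13 + 2 + 10 + 6 + 10
  = 41

41


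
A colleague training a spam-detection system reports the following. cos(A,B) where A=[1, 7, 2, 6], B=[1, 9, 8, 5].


A·B = 1·1 + 7·9 + 2·8 + 6·5 = 110
‖A‖ = √90 = 9.4868, ‖B‖ = √171 = 13.0767
cos = 110/(√90·√171) = 110/√15390 = 0.8867

0.8867


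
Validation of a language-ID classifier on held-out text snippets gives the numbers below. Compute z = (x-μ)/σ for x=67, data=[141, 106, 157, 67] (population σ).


μ = 117.75, σ = 34.6221
z = (67 - 117.75)/34.6221 = -1.4658

-1.4658


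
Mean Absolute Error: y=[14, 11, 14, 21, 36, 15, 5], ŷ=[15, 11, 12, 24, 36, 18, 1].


Absolute errors: |14-15|=1, |11-11|=0, |14-12|=2, |21-24|=3, |36-36|=0, |15-18|=3, |5-1|=4
Sum = 13
MAE = 13/7 = 13/7

13/7


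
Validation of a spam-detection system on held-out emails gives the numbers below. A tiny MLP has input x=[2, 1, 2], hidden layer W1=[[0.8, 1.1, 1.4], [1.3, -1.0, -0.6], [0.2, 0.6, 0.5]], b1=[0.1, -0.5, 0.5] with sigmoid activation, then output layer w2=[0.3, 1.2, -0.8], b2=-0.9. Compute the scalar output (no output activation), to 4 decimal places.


z1[0] = (0.8)·(2) + (1.1)·(1) + (1.4)·(2) + 0.1 = 5.6
z1[1] = (1.3)·(2) + (-1.0)·(1) + (-0.6)·(2) - 0.5 = -0.1
z1[2] = (0.2)·(2) + (0.6)·(1) + (0.5)·(2) + 0.5 = 2.5
h = sigmoid(z1) = [0.9963, 0.475, 0.9241]
output = (0.3)·(0.9963) + (1.2)·(0.475) + (-0.8)·(0.9241) - 0.9 = -0.7704

-0.7704


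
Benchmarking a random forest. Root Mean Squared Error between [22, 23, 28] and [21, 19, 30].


MSE = 21/3 = 7
RMSE = √(21/3) = 2.6458

2.6458


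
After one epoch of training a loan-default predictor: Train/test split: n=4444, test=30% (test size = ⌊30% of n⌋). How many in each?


Test = ⌊4444·30/100⌋ = 1333
Train = 4444 - 1333 = 3111

Train: 3111, Test: 1333


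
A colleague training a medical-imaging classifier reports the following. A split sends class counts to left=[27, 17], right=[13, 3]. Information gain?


Parent = [40, 20], H_parent = 0.9183
H_left = 0.9624 (n=44), H_right = 0.6962 (n=16)
H_children = (44/60)·0.9624 + (16/60)·0.6962 = 0.8914
IG = 0.9183 - 0.8914 = 0.0269

0.0269


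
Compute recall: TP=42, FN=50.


Recall = TP/(TP+FN)
= 42/(42+50)
= 42/92 = 45.65%

45.65%


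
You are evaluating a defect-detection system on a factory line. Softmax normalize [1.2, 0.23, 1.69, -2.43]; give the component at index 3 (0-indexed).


Exponentials: e^1.2=3.3201, e^0.23=1.2586, e^1.69=5.4195, e^-2.43=0.088
Sum = 10.0862
Softmax = [0.3292, 0.1248, 0.5373, 0.0087]
p[3] = 0.088/10.0862 = 0.0087

0.0087


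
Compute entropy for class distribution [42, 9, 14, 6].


Probabilities: [42/71, 9/71, 14/71, 6/71] ≈ [0.5915, 0.1268, 0.1972, 0.0845]
H = -((42/71)·log₂(42/71) + (9/71)·log₂(9/71) + (14/71)·log₂(14/71) + (6/71)·log₂(6/71))
  = 1.5889 bits

1.5889 bits


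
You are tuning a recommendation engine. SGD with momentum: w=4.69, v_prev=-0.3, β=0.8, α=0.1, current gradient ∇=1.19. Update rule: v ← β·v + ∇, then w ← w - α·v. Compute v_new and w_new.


v_new = 0.8·-0.3 + 1.19 = -0.24 + 1.19 = 0.95
w_new = 4.69 - 0.1·0.95 = 4.69 - 0.095 = 4.595

v_new=0.95, w_new=4.595


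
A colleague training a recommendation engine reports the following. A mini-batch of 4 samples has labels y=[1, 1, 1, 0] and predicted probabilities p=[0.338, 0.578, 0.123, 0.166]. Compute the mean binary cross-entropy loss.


L[0] = -ln(0.338) = 1.0847
L[1] = -ln(0.578) = 0.5482
L[2] = -ln(0.123) = 2.0956
L[3] = -ln(1-0.166) = -ln(0.834) = 0.1815
mean = (1.0847 + 0.5482 + 2.0956 + 0.1815)/4 = 0.9775

0.9775


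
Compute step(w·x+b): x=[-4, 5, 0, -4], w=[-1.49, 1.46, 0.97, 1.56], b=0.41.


z = (-4)·(-1.49) + (5)·(1.46) + (0)·(0.97) + (-4)·(1.56) + 0.41
  = 7.43
step(z) = 1 (z≥0)

1


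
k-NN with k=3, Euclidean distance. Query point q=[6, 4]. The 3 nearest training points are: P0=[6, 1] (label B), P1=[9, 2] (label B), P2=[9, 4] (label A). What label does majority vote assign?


d(q,P0) = 3.0  (label B)
d(q,P1) = 3.6056  (label B)
d(q,P2) = 3.0  (label A)
Votes: A=1, B=2
Majority → B

B


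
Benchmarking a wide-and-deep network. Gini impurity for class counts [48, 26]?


Probabilities: [48/74, 26/74] ≈ [0.6486, 0.3514]
Σpᵢ² = (2304 + 676)/74² = 2980/5476
Gini = 1 - Σpᵢ² = 1 - 2980/5476 = 0.4558

0.4558


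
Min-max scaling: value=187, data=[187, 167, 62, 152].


min=62, max=187
(187-62)/(187-62) = 125/125 = 1.0

1.0


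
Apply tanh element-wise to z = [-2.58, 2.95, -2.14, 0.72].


tanh(-2.58) = -0.9886
tanh(2.95) = 0.9945
tanh(-2.14) = -0.9727
tanh(0.72) = 0.6169
result = [-0.9886, 0.9945, -0.9727, 0.6169]

[-0.9886, 0.9945, -0.9727, 0.6169]


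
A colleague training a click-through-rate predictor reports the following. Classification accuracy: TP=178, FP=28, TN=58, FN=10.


Accuracy = (TP+TN)/(TP+TN+FP+FN)
= (178+58)/(274)
= 236/274 = 86.13%

86.13%


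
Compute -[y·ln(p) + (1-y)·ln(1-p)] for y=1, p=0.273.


BCE = -[y·ln(p) + (1-y)·ln(1-p)]
= -1·ln(0.273) - 0
= -ln(0.273) = 1.2983

1.2983


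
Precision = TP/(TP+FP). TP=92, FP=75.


Precision = TP/(TP+FP)
= 92/(92+75)
= 92/167 = 55.09%

55.09%


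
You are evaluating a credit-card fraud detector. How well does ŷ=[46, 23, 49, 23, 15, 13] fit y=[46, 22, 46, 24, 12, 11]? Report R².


ȳ = 26.8333
SS_res = Σ(y-ŷ)² = 24
SS_tot = Σ(y-ȳ)² = 1236.83
R² = 1 - SS_res/SS_tot = 1 - 0.0194 = 0.9806

0.9806


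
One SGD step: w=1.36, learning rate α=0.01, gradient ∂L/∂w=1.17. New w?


w_new = w - α·∇
= 1.36 - 0.01·1.17
= 1.36 - 0.0117
= 1.3483

1.3483


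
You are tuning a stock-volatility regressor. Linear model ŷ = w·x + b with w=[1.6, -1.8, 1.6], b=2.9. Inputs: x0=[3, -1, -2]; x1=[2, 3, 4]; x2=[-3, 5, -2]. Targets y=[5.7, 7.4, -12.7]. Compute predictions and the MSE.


ŷ0 = (1.6)·(3) + (-1.8)·(-1) + (1.6)·(-2) + 2.9 = 6.3
ŷ1 = (1.6)·(2) + (-1.8)·(3) + (1.6)·(4) + 2.9 = 7.1
ŷ2 = (1.6)·(-3) + (-1.8)·(5) + (1.6)·(-2) + 2.9 = -14.1
errors² = [0.36, 0.09, 1.96]
MSE = 2.4100/3 = 0.8033

0.8033


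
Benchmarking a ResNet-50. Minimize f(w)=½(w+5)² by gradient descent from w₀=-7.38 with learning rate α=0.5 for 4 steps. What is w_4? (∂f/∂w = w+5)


step 1: grad = -7.38+5 = -2.38; w = -7.38 - 0.5·(-2.38) = -6.19
step 2: grad = -6.19+5 = -1.19; w = -6.19 - 0.5·(-1.19) = -5.595
step 3: grad = -5.595+5 = -0.595; w = -5.595 - 0.5·(-0.595) = -5.2975
step 4: grad = -5.2975+5 = -0.2975; w = -5.2975 - 0.5·(-0.2975) = -5.14875

-5.14875


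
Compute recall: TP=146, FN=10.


Recall = TP/(TP+FN)
= 146/(146+10)
= 146/156 = 93.59%

93.59%


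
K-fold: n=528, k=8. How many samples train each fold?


Fold size = 528/8 = 66
Training per fold = 528 - 66 = 462

462


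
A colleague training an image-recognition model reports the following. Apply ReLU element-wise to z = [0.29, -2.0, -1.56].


ReLU(0.29) = max(0, 0.29) = 0.29
ReLU(-2.0) = max(0, -2.0) = 0.0
ReLU(-1.56) = max(0, -1.56) = 0.0
result = [0.29, 0.0, 0.0]

[0.29, 0.0, 0.0]


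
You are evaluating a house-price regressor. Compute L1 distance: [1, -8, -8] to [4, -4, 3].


d = |1-4| + |-8+ 4| + |-8-3|
  = 3 + 4 + 11
  = 18

18


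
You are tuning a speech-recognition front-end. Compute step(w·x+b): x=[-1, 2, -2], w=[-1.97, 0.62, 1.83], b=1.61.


z = (-1)·(-1.97) + (2)·(0.62) + (-2)·(1.83) + 1.61
  = 1.16
step(z) = 1 (z≥0)

1


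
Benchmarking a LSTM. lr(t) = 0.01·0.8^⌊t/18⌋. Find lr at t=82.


n_drops = ⌊82/18⌋ = 4
lr = 0.01·0.8^4 = 0.01·0.4096 = 0.004096

0.004096


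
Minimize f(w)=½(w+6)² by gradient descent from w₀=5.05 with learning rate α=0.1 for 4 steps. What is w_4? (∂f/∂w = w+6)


step 1: grad = 5.05+6 = 11.05; w = 5.05 - 0.1·(11.05) = 3.945
step 2: grad = 3.945+6 = 9.945; w = 3.945 - 0.1·(9.945) = 2.9505
step 3: grad = 2.9505+6 = 8.9505; w = 2.9505 - 0.1·(8.9505) = 2.05545
step 4: grad = 2.05545+6 = 8.05545; w = 2.05545 - 0.1·(8.05545) = 1.249905

1.249905


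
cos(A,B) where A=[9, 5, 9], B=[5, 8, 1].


A·B = 9·5 + 5·8 + 9·1 = 94
‖A‖ = √187 = 13.6748, ‖B‖ = √90 = 9.4868
cos = 94/(√187·√90) = 94/√16830 = 0.7246

0.7246


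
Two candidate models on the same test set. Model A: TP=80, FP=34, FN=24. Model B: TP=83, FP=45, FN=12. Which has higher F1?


Model A: P=80/114=0.7018, R=80/104=0.7692, F1=2PR/(P+R)=2TP/(2TP+FP+FN)=160/218=0.7339
Model B: P=83/128=0.6484, R=83/95=0.8737, F1=2PR/(P+R)=2TP/(2TP+FP+FN)=166/223=0.7444
0.7339 < 0.7444 → Model B

Model B


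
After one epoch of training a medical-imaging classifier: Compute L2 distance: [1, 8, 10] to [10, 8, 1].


d = √((1-10)² + (8-8)² + (10-1)²)
  = √(81 + 0 + 81)
  = √162 = 12.7279

12.7279


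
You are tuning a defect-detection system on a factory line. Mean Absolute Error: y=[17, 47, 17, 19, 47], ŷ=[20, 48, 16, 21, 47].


Absolute errors: |17-20|=3, |47-48|=1, |17-16|=1, |19-21|=2, |47-47|=0
Sum = 7
MAE = 7/5 = 7/5

7/5


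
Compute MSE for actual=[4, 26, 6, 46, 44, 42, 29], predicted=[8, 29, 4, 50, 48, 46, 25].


Squared errors: (4-8)²=16, (26-29)²=9, (6-4)²=4, (46-50)²=16, (44-48)²=16, (42-46)²=16, (29-25)²=16
Sum = 93
MSE = 93/7 = 93/7

93/7


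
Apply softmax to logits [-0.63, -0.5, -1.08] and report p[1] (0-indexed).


Exponentials: e^-0.63=0.5326, e^-0.5=0.6065, e^-1.08=0.3396
Sum = 1.4787
Softmax = [0.3602, 0.4102, 0.2297]
p[1] = 0.6065/1.4787 = 0.4102

0.4102


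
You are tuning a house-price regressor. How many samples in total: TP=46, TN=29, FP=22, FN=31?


Total = TP + TN + FP + FN
= 46 + 29 + 22 + 31
= 128
(Predicted positive: 68, predicted negative: 60)

128


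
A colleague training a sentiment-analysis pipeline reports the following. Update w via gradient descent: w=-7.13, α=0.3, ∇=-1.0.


w_new = w - α·∇
= -7.13 - 0.3·-1.0
= -7.13 + 0.3
= -6.83

-6.83


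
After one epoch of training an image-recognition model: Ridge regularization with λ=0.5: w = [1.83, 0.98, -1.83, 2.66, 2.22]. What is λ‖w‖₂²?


‖w‖₂² = (1.83)² + (0.98)² + (-1.83)² + (2.66)² + (2.22)²
     = 3.3489 + 0.9604 + 3.3489 + 7.0756 + 4.9284
     = 19.6622
λ·‖w‖₂² = 0.5·19.6622 = 9.8311

9.8311


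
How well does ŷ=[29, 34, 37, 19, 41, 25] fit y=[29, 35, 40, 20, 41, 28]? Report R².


ȳ = 32.1667
SS_res = Σ(y-ŷ)² = 20
SS_tot = Σ(y-ȳ)² = 322.83
R² = 1 - SS_res/SS_tot = 1 - 0.062 = 0.938

0.938


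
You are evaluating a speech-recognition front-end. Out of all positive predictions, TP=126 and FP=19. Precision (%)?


Precision = TP/(TP+FP)
= 126/(126+19)
= 126/145 = 86.9%

86.9%


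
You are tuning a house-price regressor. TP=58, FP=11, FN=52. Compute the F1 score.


Precision = 58/69 = 0.8406
Recall = 58/110 = 0.5273
F1 = 2·P·R/(P+R) = 2·TP/(2·TP+FP+FN) = 116/(116+11+52) = 116/179 = 0.648

0.648


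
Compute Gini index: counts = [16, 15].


Probabilities: [16/31, 15/31] ≈ [0.5161, 0.4839]
Σpᵢ² = (256 + 225)/31² = 481/961
Gini = 1 - Σpᵢ² = 1 - 481/961 = 0.4995

0.4995


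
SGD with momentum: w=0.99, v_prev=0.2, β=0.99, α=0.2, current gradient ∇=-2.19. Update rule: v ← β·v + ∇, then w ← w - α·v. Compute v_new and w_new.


v_new = 0.99·0.2 - 2.19 = 0.198 - 2.19 = -1.992
w_new = 0.99 - 0.2·-1.992 = 0.99 + 0.3984 = 1.3884

v_new=-1.992, w_new=1.3884


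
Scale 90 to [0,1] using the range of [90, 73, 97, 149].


min=73, max=149
(90-73)/(149-73) = 17/76 = 0.2237

0.2237


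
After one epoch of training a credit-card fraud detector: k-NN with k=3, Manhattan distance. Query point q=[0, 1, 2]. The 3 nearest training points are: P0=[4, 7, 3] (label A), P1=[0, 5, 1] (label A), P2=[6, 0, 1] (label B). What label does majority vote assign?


d(q,P0) = 11  (label A)
d(q,P1) = 5  (label A)
d(q,P2) = 8  (label B)
Votes: A=2, B=1
Majority → A

A


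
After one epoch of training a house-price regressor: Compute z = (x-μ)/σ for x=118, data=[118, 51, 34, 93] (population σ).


μ = 74, σ = 33.2641
z = (118 - 74)/33.2641 = 1.3227

1.3227


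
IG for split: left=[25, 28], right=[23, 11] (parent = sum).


Parent = [48, 39], H_parent = 0.9923
H_left = 0.9977 (n=53), H_right = 0.9082 (n=34)
H_children = (53/87)·0.9977 + (34/87)·0.9082 = 0.9627
IG = 0.9923 - 0.9627 = 0.0296

0.0296


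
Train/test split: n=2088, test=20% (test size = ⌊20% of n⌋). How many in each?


Test = ⌊2088·20/100⌋ = 417
Train = 2088 - 417 = 1671

Train: 1671, Test: 417


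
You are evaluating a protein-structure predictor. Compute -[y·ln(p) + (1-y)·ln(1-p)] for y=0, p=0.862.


BCE = -[y·ln(p) + (1-y)·ln(1-p)]
= -0 - 1·ln(1-0.862)
= -ln(0.138) = 1.9805

1.9805


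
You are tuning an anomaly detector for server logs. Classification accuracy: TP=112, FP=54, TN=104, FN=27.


Accuracy = (TP+TN)/(TP+TN+FP+FN)
= (112+104)/(297)
= 216/297 = 72.73%

72.73%


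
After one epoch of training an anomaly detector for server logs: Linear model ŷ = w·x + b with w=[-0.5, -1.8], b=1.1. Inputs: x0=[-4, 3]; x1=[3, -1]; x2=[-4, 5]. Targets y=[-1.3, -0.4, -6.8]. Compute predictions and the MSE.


ŷ0 = (-0.5)·(-4) + (-1.8)·(3) + 1.1 = -2.3
ŷ1 = (-0.5)·(3) + (-1.8)·(-1) + 1.1 = 1.4
ŷ2 = (-0.5)·(-4) + (-1.8)·(5) + 1.1 = -5.9
errors² = [1.0, 3.24, 0.81]
MSE = 5.0500/3 = 1.6833

1.6833


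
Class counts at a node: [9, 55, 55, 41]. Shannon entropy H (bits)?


Probabilities: [9/160, 55/160, 55/160, 41/160] ≈ [0.0563, 0.3438, 0.3438, 0.2562]
H = -((9/160)·log₂(9/160) + (55/160)·log₂(55/160) + (55/160)·log₂(55/160) + (41/160)·log₂(41/160))
  = 1.7961 bits

1.7961 bits


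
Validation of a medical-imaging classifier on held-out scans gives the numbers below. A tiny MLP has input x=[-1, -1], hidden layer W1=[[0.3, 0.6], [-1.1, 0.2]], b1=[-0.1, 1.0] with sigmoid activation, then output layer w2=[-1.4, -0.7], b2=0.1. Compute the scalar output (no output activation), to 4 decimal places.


z1[0] = (0.3)·(-1) + (0.6)·(-1) - 0.1 = -1.0
z1[1] = (-1.1)·(-1) + (0.2)·(-1) + 1.0 = 1.9
h = sigmoid(z1) = [0.2689, 0.8699]
output = (-1.4)·(0.2689) + (-0.7)·(0.8699) + 0.1 = -0.8854

-0.8854


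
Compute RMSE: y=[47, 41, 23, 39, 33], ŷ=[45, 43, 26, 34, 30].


MSE = 51/5 = 10.2
RMSE = √(51/5) = 3.1937

3.1937


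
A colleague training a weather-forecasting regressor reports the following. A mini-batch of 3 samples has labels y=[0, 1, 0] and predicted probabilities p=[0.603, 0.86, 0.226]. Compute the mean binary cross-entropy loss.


L[0] = -ln(1-0.603) = -ln(0.397) = 0.9238
L[1] = -ln(0.86) = 0.1508
L[2] = -ln(1-0.226) = -ln(0.774) = 0.2562
mean = (0.9238 + 0.1508 + 0.2562)/3 = 0.4436

0.4436


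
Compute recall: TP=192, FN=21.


Recall = TP/(TP+FN)
= 192/(192+21)
= 192/213 = 90.14%

90.14%


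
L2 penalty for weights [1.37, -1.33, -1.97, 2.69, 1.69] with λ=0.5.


‖w‖₂² = (1.37)² + (-1.33)² + (-1.97)² + (2.69)² + (1.69)²
     = 1.8769 + 1.7689 + 3.8809 + 7.2361 + 2.8561
     = 17.6189
λ·‖w‖₂² = 0.5·17.6189 = 8.80945

8.80945


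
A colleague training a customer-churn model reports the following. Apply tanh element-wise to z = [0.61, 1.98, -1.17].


tanh(0.61) = 0.5441
tanh(1.98) = 0.9626
tanh(-1.17) = -0.8243
result = [0.5441, 0.9626, -0.8243]

[0.5441, 0.9626, -0.8243]


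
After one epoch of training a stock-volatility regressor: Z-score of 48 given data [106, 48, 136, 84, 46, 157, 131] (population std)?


μ = 101.1429, σ = 40.3712
z = (48 - 101.1429)/40.3712 = -1.3164

-1.3164


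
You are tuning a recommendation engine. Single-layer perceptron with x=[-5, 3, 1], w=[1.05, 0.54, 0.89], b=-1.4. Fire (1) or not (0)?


z = (-5)·(1.05) + (3)·(0.54) + (1)·(0.89) - 1.4
  = -4.14
step(z) = 0 (z<0)

0


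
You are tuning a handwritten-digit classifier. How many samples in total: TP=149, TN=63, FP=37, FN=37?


Total = TP + TN + FP + FN
= 149 + 63 + 37 + 37
= 286
(Predicted positive: 186, predicted negative: 100)

286


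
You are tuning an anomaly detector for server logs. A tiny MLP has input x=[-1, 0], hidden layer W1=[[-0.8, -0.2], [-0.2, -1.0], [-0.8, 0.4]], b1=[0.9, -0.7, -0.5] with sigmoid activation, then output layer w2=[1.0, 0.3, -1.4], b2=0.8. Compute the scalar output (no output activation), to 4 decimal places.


z1[0] = (-0.8)·(-1) + (-0.2)·(0) + 0.9 = 1.7
z1[1] = (-0.2)·(-1) + (-1.0)·(0) - 0.7 = -0.5
z1[2] = (-0.8)·(-1) + (0.4)·(0) - 0.5 = 0.3
h = sigmoid(z1) = [0.8455, 0.3775, 0.5744]
output = (1.0)·(0.8455) + (0.3)·(0.3775) + (-1.4)·(0.5744) + 0.8 = 0.9546

0.9546


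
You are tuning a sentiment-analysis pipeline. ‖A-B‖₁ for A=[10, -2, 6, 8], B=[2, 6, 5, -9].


d = |10-2| + |-2-6| + |6-5| + |8+ 9|
  = 8 + 8 + 1 + 17
  = 34

34


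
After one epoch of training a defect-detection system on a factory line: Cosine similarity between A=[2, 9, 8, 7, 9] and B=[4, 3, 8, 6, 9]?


A·B = 2·4 + 9·3 + 8·8 + 7·6 + 9·9 = 222
‖A‖ = √279 = 16.7033, ‖B‖ = √206 = 14.3527
cos = 222/(√279·√206) = 222/√57474 = 0.926

0.926


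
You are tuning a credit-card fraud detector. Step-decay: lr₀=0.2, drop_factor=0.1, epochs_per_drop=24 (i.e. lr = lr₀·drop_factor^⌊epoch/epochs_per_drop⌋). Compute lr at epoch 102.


n_drops = ⌊102/24⌋ = 4
lr = 0.2·0.1^4 = 0.2·0.0001 = 0.00002

0.00002


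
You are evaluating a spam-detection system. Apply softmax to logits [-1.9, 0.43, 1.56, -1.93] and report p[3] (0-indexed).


Exponentials: e^-1.9=0.1496, e^0.43=1.5373, e^1.56=4.7588, e^-1.93=0.1451
Sum = 6.5908
Softmax = [0.0227, 0.2332, 0.722, 0.022]
p[3] = 0.1451/6.5908 = 0.022

0.022


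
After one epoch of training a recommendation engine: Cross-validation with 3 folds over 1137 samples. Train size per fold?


Fold size = 1137/3 = 379
Training per fold = 1137 - 379 = 758

758


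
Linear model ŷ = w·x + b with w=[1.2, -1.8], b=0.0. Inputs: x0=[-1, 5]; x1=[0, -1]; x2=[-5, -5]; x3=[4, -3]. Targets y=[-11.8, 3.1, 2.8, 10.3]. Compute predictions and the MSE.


ŷ0 = (1.2)·(-1) + (-1.8)·(5) + 0.0 = -10.2
ŷ1 = (1.2)·(0) + (-1.8)·(-1) + 0.0 = 1.8
ŷ2 = (1.2)·(-5) + (-1.8)·(-5) + 0.0 = 3.0
ŷ3 = (1.2)·(4) + (-1.8)·(-3) + 0.0 = 10.2
errors² = [2.56, 1.69, 0.04, 0.01]
MSE = 4.3000/4 = 1.075

1.075


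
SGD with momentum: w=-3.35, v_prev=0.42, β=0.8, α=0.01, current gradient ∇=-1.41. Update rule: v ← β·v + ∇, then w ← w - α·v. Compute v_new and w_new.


v_new = 0.8·0.42 - 1.41 = 0.336 - 1.41 = -1.074
w_new = -3.35 - 0.01·-1.074 = -3.35 + 0.01074 = -3.33926

v_new=-1.074, w_new=-3.33926


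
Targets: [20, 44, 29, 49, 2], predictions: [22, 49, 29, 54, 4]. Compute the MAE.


Absolute errors: |20-22|=2, |44-49|=5, |29-29|=0, |49-54|=5, |2-4|=2
Sum = 14
MAE = 14/5 = 14/5

14/5


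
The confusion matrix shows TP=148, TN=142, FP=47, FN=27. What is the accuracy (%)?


Accuracy = (TP+TN)/(TP+TN+FP+FN)
= (148+142)/(364)
= 290/364 = 79.67%

79.67%


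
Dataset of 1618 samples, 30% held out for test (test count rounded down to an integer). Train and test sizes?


Test = ⌊1618·30/100⌋ = 485
Train = 1618 - 485 = 1133

Train: 1133, Test: 485


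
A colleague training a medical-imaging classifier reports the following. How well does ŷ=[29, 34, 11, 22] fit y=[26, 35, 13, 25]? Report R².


ȳ = 24.75
SS_res = Σ(y-ŷ)² = 23
SS_tot = Σ(y-ȳ)² = 244.75
R² = 1 - SS_res/SS_tot = 1 - 0.094 = 0.906

0.906


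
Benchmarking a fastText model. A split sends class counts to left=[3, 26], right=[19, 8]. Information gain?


Parent = [22, 34], H_parent = 0.9666
H_left = 0.4798 (n=29), H_right = 0.8767 (n=27)
H_children = (29/56)·0.4798 + (27/56)·0.8767 = 0.6712
IG = 0.9666 - 0.6712 = 0.2954

0.2954


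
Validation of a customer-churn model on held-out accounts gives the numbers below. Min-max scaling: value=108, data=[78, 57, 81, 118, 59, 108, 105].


min=57, max=118
(108-57)/(118-57) = 51/61 = 0.8361

0.8361


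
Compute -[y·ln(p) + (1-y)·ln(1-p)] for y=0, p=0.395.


BCE = -[y·ln(p) + (1-y)·ln(1-p)]
= -0 - 1·ln(1-0.395)
= -ln(0.605) = 0.5025

0.5025


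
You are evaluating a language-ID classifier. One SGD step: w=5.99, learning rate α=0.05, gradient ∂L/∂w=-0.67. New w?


w_new = w - α·∇
= 5.99 - 0.05·-0.67
= 5.99 + 0.0335
= 6.0235

6.0235


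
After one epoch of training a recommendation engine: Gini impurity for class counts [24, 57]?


Probabilities: [24/81, 57/81] ≈ [0.2963, 0.7037]
Σpᵢ² = (576 + 3249)/81² = 3825/6561
Gini = 1 - Σpᵢ² = 1 - 3825/6561 = 0.417

0.417


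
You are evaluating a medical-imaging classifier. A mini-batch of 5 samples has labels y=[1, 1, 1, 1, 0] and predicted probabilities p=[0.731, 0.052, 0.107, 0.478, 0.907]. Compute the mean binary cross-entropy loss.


L[0] = -ln(0.731) = 0.3133
L[1] = -ln(0.052) = 2.9565
L[2] = -ln(0.107) = 2.2349
L[3] = -ln(0.478) = 0.7381
L[4] = -ln(1-0.907) = -ln(0.093) = 2.3752
mean = (0.3133 + 2.9565 + 2.2349 + 0.7381 + 2.3752)/5 = 1.7236

1.7236


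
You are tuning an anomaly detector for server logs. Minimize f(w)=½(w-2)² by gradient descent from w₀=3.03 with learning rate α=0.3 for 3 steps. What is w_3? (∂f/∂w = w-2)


step 1: grad = 3.03-2 = 1.03; w = 3.03 - 0.3·(1.03) = 2.721
step 2: grad = 2.721-2 = 0.721; w = 2.721 - 0.3·(0.721) = 2.5047
step 3: grad = 2.5047-2 = 0.5047; w = 2.5047 - 0.3·(0.5047) = 2.35329

2.35329


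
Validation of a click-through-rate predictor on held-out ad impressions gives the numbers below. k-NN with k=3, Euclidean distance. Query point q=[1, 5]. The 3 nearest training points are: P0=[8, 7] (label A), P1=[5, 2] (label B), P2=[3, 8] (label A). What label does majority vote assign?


d(q,P0) = 7.2801  (label A)
d(q,P1) = 5.0  (label B)
d(q,P2) = 3.6056  (label A)
Votes: A=2, B=1
Majority → A

A


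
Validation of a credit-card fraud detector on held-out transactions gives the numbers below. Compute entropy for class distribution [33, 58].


Probabilities: [33/91, 58/91] ≈ [0.3626, 0.6374]
H = -((33/91)·log₂(33/91) + (58/91)·log₂(58/91))
  = 0.9449 bits

0.9449 bits


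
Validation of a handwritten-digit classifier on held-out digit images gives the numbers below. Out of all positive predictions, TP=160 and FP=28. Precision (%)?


Precision = TP/(TP+FP)
= 160/(160+28)
= 160/188 = 85.11%

85.11%
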